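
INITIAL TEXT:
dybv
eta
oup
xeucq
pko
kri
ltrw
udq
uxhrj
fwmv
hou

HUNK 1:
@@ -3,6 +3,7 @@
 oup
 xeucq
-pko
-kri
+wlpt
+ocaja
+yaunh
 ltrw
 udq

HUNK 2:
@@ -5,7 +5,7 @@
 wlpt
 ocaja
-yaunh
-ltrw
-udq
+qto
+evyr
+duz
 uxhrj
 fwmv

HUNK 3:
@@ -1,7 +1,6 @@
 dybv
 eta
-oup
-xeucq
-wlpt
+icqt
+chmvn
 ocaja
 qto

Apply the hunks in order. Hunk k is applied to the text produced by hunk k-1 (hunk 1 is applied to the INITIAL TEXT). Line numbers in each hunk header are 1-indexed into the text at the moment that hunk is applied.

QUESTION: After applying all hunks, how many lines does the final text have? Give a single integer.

Answer: 11

Derivation:
Hunk 1: at line 3 remove [pko,kri] add [wlpt,ocaja,yaunh] -> 12 lines: dybv eta oup xeucq wlpt ocaja yaunh ltrw udq uxhrj fwmv hou
Hunk 2: at line 5 remove [yaunh,ltrw,udq] add [qto,evyr,duz] -> 12 lines: dybv eta oup xeucq wlpt ocaja qto evyr duz uxhrj fwmv hou
Hunk 3: at line 1 remove [oup,xeucq,wlpt] add [icqt,chmvn] -> 11 lines: dybv eta icqt chmvn ocaja qto evyr duz uxhrj fwmv hou
Final line count: 11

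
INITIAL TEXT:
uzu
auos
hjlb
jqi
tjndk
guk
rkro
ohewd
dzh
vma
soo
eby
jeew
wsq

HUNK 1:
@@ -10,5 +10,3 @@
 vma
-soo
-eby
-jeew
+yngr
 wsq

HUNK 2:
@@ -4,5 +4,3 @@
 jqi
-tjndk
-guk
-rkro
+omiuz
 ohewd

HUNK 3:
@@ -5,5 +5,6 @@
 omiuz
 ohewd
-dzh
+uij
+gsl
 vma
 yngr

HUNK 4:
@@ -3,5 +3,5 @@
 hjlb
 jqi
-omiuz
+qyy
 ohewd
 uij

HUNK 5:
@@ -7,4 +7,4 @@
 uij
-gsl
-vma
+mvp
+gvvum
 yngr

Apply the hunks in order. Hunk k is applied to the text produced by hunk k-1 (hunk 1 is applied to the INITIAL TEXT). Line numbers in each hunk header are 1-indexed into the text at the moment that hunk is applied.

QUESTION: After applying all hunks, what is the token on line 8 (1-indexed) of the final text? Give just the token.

Answer: mvp

Derivation:
Hunk 1: at line 10 remove [soo,eby,jeew] add [yngr] -> 12 lines: uzu auos hjlb jqi tjndk guk rkro ohewd dzh vma yngr wsq
Hunk 2: at line 4 remove [tjndk,guk,rkro] add [omiuz] -> 10 lines: uzu auos hjlb jqi omiuz ohewd dzh vma yngr wsq
Hunk 3: at line 5 remove [dzh] add [uij,gsl] -> 11 lines: uzu auos hjlb jqi omiuz ohewd uij gsl vma yngr wsq
Hunk 4: at line 3 remove [omiuz] add [qyy] -> 11 lines: uzu auos hjlb jqi qyy ohewd uij gsl vma yngr wsq
Hunk 5: at line 7 remove [gsl,vma] add [mvp,gvvum] -> 11 lines: uzu auos hjlb jqi qyy ohewd uij mvp gvvum yngr wsq
Final line 8: mvp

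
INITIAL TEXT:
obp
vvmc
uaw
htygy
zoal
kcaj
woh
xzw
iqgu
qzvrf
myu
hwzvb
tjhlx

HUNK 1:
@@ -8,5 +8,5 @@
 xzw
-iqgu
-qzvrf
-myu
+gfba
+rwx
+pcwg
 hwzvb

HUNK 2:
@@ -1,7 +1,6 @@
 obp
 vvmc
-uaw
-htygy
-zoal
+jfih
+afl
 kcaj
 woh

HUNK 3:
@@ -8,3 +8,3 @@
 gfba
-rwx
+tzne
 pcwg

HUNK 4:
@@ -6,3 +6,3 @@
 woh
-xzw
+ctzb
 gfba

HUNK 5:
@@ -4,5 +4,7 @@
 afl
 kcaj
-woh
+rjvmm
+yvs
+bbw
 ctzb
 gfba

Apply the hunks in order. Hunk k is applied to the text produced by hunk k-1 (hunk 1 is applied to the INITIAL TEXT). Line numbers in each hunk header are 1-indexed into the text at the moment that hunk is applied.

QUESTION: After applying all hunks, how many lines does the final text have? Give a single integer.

Hunk 1: at line 8 remove [iqgu,qzvrf,myu] add [gfba,rwx,pcwg] -> 13 lines: obp vvmc uaw htygy zoal kcaj woh xzw gfba rwx pcwg hwzvb tjhlx
Hunk 2: at line 1 remove [uaw,htygy,zoal] add [jfih,afl] -> 12 lines: obp vvmc jfih afl kcaj woh xzw gfba rwx pcwg hwzvb tjhlx
Hunk 3: at line 8 remove [rwx] add [tzne] -> 12 lines: obp vvmc jfih afl kcaj woh xzw gfba tzne pcwg hwzvb tjhlx
Hunk 4: at line 6 remove [xzw] add [ctzb] -> 12 lines: obp vvmc jfih afl kcaj woh ctzb gfba tzne pcwg hwzvb tjhlx
Hunk 5: at line 4 remove [woh] add [rjvmm,yvs,bbw] -> 14 lines: obp vvmc jfih afl kcaj rjvmm yvs bbw ctzb gfba tzne pcwg hwzvb tjhlx
Final line count: 14

Answer: 14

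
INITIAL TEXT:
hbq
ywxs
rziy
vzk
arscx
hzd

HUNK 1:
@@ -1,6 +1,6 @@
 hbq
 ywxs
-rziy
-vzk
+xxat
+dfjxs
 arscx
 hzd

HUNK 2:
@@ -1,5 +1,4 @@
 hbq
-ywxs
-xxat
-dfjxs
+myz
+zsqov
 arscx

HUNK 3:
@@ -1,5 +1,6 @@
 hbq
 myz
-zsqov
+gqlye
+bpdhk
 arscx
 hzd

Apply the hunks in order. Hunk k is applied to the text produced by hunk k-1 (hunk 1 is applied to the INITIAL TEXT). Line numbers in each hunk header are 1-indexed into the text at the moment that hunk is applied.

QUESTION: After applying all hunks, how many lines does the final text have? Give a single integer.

Hunk 1: at line 1 remove [rziy,vzk] add [xxat,dfjxs] -> 6 lines: hbq ywxs xxat dfjxs arscx hzd
Hunk 2: at line 1 remove [ywxs,xxat,dfjxs] add [myz,zsqov] -> 5 lines: hbq myz zsqov arscx hzd
Hunk 3: at line 1 remove [zsqov] add [gqlye,bpdhk] -> 6 lines: hbq myz gqlye bpdhk arscx hzd
Final line count: 6

Answer: 6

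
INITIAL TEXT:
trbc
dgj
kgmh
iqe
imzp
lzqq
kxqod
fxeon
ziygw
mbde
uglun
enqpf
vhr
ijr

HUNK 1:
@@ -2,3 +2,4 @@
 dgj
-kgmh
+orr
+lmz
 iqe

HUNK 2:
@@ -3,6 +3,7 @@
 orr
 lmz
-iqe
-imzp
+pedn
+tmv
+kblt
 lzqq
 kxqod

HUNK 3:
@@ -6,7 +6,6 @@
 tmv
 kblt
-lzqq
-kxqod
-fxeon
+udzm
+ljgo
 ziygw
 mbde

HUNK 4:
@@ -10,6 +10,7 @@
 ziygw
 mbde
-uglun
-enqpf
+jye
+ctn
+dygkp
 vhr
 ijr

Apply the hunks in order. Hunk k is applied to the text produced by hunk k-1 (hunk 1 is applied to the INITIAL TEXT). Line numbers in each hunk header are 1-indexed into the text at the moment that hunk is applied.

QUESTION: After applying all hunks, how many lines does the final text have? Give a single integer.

Answer: 16

Derivation:
Hunk 1: at line 2 remove [kgmh] add [orr,lmz] -> 15 lines: trbc dgj orr lmz iqe imzp lzqq kxqod fxeon ziygw mbde uglun enqpf vhr ijr
Hunk 2: at line 3 remove [iqe,imzp] add [pedn,tmv,kblt] -> 16 lines: trbc dgj orr lmz pedn tmv kblt lzqq kxqod fxeon ziygw mbde uglun enqpf vhr ijr
Hunk 3: at line 6 remove [lzqq,kxqod,fxeon] add [udzm,ljgo] -> 15 lines: trbc dgj orr lmz pedn tmv kblt udzm ljgo ziygw mbde uglun enqpf vhr ijr
Hunk 4: at line 10 remove [uglun,enqpf] add [jye,ctn,dygkp] -> 16 lines: trbc dgj orr lmz pedn tmv kblt udzm ljgo ziygw mbde jye ctn dygkp vhr ijr
Final line count: 16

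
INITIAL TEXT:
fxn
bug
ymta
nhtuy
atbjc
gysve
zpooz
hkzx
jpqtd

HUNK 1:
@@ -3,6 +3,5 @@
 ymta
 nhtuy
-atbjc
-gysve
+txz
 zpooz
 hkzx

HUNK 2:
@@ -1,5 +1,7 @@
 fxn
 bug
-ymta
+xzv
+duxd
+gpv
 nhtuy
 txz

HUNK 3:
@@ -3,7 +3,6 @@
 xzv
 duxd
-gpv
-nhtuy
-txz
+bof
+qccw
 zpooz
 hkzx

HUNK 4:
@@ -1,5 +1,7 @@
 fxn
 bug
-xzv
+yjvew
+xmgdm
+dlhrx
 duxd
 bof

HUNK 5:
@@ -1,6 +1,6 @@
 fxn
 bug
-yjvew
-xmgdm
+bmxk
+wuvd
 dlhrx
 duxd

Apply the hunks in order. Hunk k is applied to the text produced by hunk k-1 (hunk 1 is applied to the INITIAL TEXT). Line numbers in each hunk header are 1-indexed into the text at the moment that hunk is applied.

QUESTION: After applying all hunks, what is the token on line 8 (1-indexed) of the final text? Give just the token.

Hunk 1: at line 3 remove [atbjc,gysve] add [txz] -> 8 lines: fxn bug ymta nhtuy txz zpooz hkzx jpqtd
Hunk 2: at line 1 remove [ymta] add [xzv,duxd,gpv] -> 10 lines: fxn bug xzv duxd gpv nhtuy txz zpooz hkzx jpqtd
Hunk 3: at line 3 remove [gpv,nhtuy,txz] add [bof,qccw] -> 9 lines: fxn bug xzv duxd bof qccw zpooz hkzx jpqtd
Hunk 4: at line 1 remove [xzv] add [yjvew,xmgdm,dlhrx] -> 11 lines: fxn bug yjvew xmgdm dlhrx duxd bof qccw zpooz hkzx jpqtd
Hunk 5: at line 1 remove [yjvew,xmgdm] add [bmxk,wuvd] -> 11 lines: fxn bug bmxk wuvd dlhrx duxd bof qccw zpooz hkzx jpqtd
Final line 8: qccw

Answer: qccw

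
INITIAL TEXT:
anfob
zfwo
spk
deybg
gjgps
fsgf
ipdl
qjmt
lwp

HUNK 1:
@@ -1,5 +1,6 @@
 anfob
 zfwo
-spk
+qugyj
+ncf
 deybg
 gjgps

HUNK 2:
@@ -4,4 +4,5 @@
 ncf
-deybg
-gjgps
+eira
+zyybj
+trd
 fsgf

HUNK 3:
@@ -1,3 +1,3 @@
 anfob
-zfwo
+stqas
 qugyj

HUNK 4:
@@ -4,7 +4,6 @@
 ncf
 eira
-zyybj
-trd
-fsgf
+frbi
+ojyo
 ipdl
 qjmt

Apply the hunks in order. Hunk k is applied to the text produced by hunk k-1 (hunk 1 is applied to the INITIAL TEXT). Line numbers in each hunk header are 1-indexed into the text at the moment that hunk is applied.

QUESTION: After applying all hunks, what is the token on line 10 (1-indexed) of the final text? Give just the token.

Answer: lwp

Derivation:
Hunk 1: at line 1 remove [spk] add [qugyj,ncf] -> 10 lines: anfob zfwo qugyj ncf deybg gjgps fsgf ipdl qjmt lwp
Hunk 2: at line 4 remove [deybg,gjgps] add [eira,zyybj,trd] -> 11 lines: anfob zfwo qugyj ncf eira zyybj trd fsgf ipdl qjmt lwp
Hunk 3: at line 1 remove [zfwo] add [stqas] -> 11 lines: anfob stqas qugyj ncf eira zyybj trd fsgf ipdl qjmt lwp
Hunk 4: at line 4 remove [zyybj,trd,fsgf] add [frbi,ojyo] -> 10 lines: anfob stqas qugyj ncf eira frbi ojyo ipdl qjmt lwp
Final line 10: lwp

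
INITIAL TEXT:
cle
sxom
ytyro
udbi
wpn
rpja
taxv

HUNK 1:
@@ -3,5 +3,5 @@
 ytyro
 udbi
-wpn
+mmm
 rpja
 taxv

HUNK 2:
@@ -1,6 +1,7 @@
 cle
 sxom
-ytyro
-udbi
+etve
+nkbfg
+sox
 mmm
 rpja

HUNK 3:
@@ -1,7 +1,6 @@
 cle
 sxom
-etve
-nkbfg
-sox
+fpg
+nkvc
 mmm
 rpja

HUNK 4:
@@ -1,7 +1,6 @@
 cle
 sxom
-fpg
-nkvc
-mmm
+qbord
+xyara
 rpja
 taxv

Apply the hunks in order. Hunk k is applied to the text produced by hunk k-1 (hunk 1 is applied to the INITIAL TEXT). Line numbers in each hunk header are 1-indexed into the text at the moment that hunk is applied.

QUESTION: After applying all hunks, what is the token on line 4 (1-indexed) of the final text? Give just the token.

Hunk 1: at line 3 remove [wpn] add [mmm] -> 7 lines: cle sxom ytyro udbi mmm rpja taxv
Hunk 2: at line 1 remove [ytyro,udbi] add [etve,nkbfg,sox] -> 8 lines: cle sxom etve nkbfg sox mmm rpja taxv
Hunk 3: at line 1 remove [etve,nkbfg,sox] add [fpg,nkvc] -> 7 lines: cle sxom fpg nkvc mmm rpja taxv
Hunk 4: at line 1 remove [fpg,nkvc,mmm] add [qbord,xyara] -> 6 lines: cle sxom qbord xyara rpja taxv
Final line 4: xyara

Answer: xyara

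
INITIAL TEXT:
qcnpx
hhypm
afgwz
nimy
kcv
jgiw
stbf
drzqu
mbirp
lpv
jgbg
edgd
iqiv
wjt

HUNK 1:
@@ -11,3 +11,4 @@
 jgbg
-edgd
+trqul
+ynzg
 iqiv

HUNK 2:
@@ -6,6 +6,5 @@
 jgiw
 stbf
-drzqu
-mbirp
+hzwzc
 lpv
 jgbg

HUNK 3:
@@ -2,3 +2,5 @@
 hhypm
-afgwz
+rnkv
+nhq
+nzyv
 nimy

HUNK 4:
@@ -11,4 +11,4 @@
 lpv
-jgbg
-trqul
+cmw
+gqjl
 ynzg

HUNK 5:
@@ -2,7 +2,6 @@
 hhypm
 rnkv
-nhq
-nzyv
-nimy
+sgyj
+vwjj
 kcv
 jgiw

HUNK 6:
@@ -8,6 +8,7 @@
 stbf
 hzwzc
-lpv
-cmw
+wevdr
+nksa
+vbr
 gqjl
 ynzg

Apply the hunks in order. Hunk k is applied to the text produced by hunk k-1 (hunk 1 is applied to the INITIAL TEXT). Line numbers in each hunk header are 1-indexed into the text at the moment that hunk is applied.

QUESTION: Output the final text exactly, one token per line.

Hunk 1: at line 11 remove [edgd] add [trqul,ynzg] -> 15 lines: qcnpx hhypm afgwz nimy kcv jgiw stbf drzqu mbirp lpv jgbg trqul ynzg iqiv wjt
Hunk 2: at line 6 remove [drzqu,mbirp] add [hzwzc] -> 14 lines: qcnpx hhypm afgwz nimy kcv jgiw stbf hzwzc lpv jgbg trqul ynzg iqiv wjt
Hunk 3: at line 2 remove [afgwz] add [rnkv,nhq,nzyv] -> 16 lines: qcnpx hhypm rnkv nhq nzyv nimy kcv jgiw stbf hzwzc lpv jgbg trqul ynzg iqiv wjt
Hunk 4: at line 11 remove [jgbg,trqul] add [cmw,gqjl] -> 16 lines: qcnpx hhypm rnkv nhq nzyv nimy kcv jgiw stbf hzwzc lpv cmw gqjl ynzg iqiv wjt
Hunk 5: at line 2 remove [nhq,nzyv,nimy] add [sgyj,vwjj] -> 15 lines: qcnpx hhypm rnkv sgyj vwjj kcv jgiw stbf hzwzc lpv cmw gqjl ynzg iqiv wjt
Hunk 6: at line 8 remove [lpv,cmw] add [wevdr,nksa,vbr] -> 16 lines: qcnpx hhypm rnkv sgyj vwjj kcv jgiw stbf hzwzc wevdr nksa vbr gqjl ynzg iqiv wjt

Answer: qcnpx
hhypm
rnkv
sgyj
vwjj
kcv
jgiw
stbf
hzwzc
wevdr
nksa
vbr
gqjl
ynzg
iqiv
wjt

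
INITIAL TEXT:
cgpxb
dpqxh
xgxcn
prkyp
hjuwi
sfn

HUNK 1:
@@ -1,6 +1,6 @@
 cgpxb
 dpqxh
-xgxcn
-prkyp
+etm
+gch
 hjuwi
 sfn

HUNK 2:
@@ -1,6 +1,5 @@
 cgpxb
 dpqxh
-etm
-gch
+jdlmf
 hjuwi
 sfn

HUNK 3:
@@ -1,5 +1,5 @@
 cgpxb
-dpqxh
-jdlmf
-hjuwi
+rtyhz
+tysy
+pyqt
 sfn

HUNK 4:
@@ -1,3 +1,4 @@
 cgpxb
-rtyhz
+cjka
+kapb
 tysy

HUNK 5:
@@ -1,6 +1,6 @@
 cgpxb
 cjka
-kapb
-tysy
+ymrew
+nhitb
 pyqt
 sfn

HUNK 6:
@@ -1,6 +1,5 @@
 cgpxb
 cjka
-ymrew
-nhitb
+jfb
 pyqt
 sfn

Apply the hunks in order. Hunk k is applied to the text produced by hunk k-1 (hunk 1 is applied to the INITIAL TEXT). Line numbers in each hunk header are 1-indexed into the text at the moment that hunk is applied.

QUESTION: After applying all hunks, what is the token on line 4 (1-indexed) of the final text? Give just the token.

Answer: pyqt

Derivation:
Hunk 1: at line 1 remove [xgxcn,prkyp] add [etm,gch] -> 6 lines: cgpxb dpqxh etm gch hjuwi sfn
Hunk 2: at line 1 remove [etm,gch] add [jdlmf] -> 5 lines: cgpxb dpqxh jdlmf hjuwi sfn
Hunk 3: at line 1 remove [dpqxh,jdlmf,hjuwi] add [rtyhz,tysy,pyqt] -> 5 lines: cgpxb rtyhz tysy pyqt sfn
Hunk 4: at line 1 remove [rtyhz] add [cjka,kapb] -> 6 lines: cgpxb cjka kapb tysy pyqt sfn
Hunk 5: at line 1 remove [kapb,tysy] add [ymrew,nhitb] -> 6 lines: cgpxb cjka ymrew nhitb pyqt sfn
Hunk 6: at line 1 remove [ymrew,nhitb] add [jfb] -> 5 lines: cgpxb cjka jfb pyqt sfn
Final line 4: pyqt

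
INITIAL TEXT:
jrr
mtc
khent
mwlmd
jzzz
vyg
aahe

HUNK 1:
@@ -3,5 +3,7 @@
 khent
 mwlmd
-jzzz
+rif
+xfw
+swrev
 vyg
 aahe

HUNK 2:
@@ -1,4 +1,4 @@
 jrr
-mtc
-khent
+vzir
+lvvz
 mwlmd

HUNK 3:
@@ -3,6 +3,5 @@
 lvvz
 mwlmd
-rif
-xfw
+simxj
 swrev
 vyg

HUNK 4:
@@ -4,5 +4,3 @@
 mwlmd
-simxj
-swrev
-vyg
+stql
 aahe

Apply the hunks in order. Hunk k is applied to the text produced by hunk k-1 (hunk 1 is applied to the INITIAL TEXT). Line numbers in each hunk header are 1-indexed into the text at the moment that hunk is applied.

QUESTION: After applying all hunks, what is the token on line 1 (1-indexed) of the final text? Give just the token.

Hunk 1: at line 3 remove [jzzz] add [rif,xfw,swrev] -> 9 lines: jrr mtc khent mwlmd rif xfw swrev vyg aahe
Hunk 2: at line 1 remove [mtc,khent] add [vzir,lvvz] -> 9 lines: jrr vzir lvvz mwlmd rif xfw swrev vyg aahe
Hunk 3: at line 3 remove [rif,xfw] add [simxj] -> 8 lines: jrr vzir lvvz mwlmd simxj swrev vyg aahe
Hunk 4: at line 4 remove [simxj,swrev,vyg] add [stql] -> 6 lines: jrr vzir lvvz mwlmd stql aahe
Final line 1: jrr

Answer: jrr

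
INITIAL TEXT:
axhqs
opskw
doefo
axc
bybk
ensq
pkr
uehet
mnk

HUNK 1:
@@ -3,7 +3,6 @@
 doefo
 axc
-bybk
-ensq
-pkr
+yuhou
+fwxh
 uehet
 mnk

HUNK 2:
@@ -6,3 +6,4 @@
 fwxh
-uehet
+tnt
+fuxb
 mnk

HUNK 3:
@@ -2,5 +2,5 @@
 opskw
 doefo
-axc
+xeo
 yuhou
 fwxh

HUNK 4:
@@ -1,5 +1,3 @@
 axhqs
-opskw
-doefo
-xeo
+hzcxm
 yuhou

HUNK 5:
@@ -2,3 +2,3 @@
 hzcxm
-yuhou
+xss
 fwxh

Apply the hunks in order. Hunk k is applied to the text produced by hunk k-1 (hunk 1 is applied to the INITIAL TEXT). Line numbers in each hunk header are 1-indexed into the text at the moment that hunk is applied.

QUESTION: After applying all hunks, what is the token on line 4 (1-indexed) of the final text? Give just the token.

Answer: fwxh

Derivation:
Hunk 1: at line 3 remove [bybk,ensq,pkr] add [yuhou,fwxh] -> 8 lines: axhqs opskw doefo axc yuhou fwxh uehet mnk
Hunk 2: at line 6 remove [uehet] add [tnt,fuxb] -> 9 lines: axhqs opskw doefo axc yuhou fwxh tnt fuxb mnk
Hunk 3: at line 2 remove [axc] add [xeo] -> 9 lines: axhqs opskw doefo xeo yuhou fwxh tnt fuxb mnk
Hunk 4: at line 1 remove [opskw,doefo,xeo] add [hzcxm] -> 7 lines: axhqs hzcxm yuhou fwxh tnt fuxb mnk
Hunk 5: at line 2 remove [yuhou] add [xss] -> 7 lines: axhqs hzcxm xss fwxh tnt fuxb mnk
Final line 4: fwxh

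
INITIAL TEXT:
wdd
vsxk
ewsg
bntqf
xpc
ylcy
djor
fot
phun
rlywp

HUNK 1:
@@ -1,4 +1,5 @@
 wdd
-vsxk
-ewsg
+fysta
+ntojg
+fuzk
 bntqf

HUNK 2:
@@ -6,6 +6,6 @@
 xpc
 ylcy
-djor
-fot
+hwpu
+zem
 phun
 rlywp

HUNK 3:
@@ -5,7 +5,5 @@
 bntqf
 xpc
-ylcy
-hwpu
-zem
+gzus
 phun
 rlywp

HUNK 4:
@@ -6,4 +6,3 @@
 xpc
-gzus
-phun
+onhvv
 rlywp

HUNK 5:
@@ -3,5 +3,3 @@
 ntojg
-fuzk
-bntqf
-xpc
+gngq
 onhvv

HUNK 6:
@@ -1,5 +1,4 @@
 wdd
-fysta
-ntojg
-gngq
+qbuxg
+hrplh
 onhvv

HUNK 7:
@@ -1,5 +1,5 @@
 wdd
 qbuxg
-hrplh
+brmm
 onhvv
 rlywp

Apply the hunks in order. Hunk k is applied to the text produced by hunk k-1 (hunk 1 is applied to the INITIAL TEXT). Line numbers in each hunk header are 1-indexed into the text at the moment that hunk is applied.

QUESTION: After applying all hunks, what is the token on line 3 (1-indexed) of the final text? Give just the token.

Answer: brmm

Derivation:
Hunk 1: at line 1 remove [vsxk,ewsg] add [fysta,ntojg,fuzk] -> 11 lines: wdd fysta ntojg fuzk bntqf xpc ylcy djor fot phun rlywp
Hunk 2: at line 6 remove [djor,fot] add [hwpu,zem] -> 11 lines: wdd fysta ntojg fuzk bntqf xpc ylcy hwpu zem phun rlywp
Hunk 3: at line 5 remove [ylcy,hwpu,zem] add [gzus] -> 9 lines: wdd fysta ntojg fuzk bntqf xpc gzus phun rlywp
Hunk 4: at line 6 remove [gzus,phun] add [onhvv] -> 8 lines: wdd fysta ntojg fuzk bntqf xpc onhvv rlywp
Hunk 5: at line 3 remove [fuzk,bntqf,xpc] add [gngq] -> 6 lines: wdd fysta ntojg gngq onhvv rlywp
Hunk 6: at line 1 remove [fysta,ntojg,gngq] add [qbuxg,hrplh] -> 5 lines: wdd qbuxg hrplh onhvv rlywp
Hunk 7: at line 1 remove [hrplh] add [brmm] -> 5 lines: wdd qbuxg brmm onhvv rlywp
Final line 3: brmm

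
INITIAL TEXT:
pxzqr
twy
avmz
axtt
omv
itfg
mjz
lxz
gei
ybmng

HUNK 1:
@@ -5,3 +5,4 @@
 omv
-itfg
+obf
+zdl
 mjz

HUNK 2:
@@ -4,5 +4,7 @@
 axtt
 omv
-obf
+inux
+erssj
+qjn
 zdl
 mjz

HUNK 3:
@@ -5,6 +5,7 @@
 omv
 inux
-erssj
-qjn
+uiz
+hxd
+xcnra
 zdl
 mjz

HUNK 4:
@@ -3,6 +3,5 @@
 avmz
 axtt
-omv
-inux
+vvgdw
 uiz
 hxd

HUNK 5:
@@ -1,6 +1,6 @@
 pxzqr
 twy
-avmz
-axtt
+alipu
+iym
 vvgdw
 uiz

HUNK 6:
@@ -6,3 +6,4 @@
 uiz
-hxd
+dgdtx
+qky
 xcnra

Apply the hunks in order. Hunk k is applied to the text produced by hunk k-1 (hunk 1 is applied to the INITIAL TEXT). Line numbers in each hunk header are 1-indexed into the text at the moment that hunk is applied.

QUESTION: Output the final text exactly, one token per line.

Hunk 1: at line 5 remove [itfg] add [obf,zdl] -> 11 lines: pxzqr twy avmz axtt omv obf zdl mjz lxz gei ybmng
Hunk 2: at line 4 remove [obf] add [inux,erssj,qjn] -> 13 lines: pxzqr twy avmz axtt omv inux erssj qjn zdl mjz lxz gei ybmng
Hunk 3: at line 5 remove [erssj,qjn] add [uiz,hxd,xcnra] -> 14 lines: pxzqr twy avmz axtt omv inux uiz hxd xcnra zdl mjz lxz gei ybmng
Hunk 4: at line 3 remove [omv,inux] add [vvgdw] -> 13 lines: pxzqr twy avmz axtt vvgdw uiz hxd xcnra zdl mjz lxz gei ybmng
Hunk 5: at line 1 remove [avmz,axtt] add [alipu,iym] -> 13 lines: pxzqr twy alipu iym vvgdw uiz hxd xcnra zdl mjz lxz gei ybmng
Hunk 6: at line 6 remove [hxd] add [dgdtx,qky] -> 14 lines: pxzqr twy alipu iym vvgdw uiz dgdtx qky xcnra zdl mjz lxz gei ybmng

Answer: pxzqr
twy
alipu
iym
vvgdw
uiz
dgdtx
qky
xcnra
zdl
mjz
lxz
gei
ybmng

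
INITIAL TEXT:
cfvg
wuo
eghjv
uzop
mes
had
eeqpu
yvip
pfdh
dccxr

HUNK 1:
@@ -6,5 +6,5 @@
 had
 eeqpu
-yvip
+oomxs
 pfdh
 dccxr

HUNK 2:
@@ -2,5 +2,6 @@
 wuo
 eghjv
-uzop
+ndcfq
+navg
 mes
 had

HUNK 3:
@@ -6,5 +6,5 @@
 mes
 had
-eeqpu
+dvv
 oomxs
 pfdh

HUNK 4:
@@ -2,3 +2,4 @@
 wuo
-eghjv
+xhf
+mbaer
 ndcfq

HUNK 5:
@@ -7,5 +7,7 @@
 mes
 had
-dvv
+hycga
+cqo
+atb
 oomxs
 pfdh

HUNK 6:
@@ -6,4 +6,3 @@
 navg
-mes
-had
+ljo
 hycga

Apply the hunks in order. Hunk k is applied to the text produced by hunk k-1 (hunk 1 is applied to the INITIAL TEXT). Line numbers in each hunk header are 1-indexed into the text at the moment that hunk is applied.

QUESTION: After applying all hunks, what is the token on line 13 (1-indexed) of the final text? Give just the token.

Answer: dccxr

Derivation:
Hunk 1: at line 6 remove [yvip] add [oomxs] -> 10 lines: cfvg wuo eghjv uzop mes had eeqpu oomxs pfdh dccxr
Hunk 2: at line 2 remove [uzop] add [ndcfq,navg] -> 11 lines: cfvg wuo eghjv ndcfq navg mes had eeqpu oomxs pfdh dccxr
Hunk 3: at line 6 remove [eeqpu] add [dvv] -> 11 lines: cfvg wuo eghjv ndcfq navg mes had dvv oomxs pfdh dccxr
Hunk 4: at line 2 remove [eghjv] add [xhf,mbaer] -> 12 lines: cfvg wuo xhf mbaer ndcfq navg mes had dvv oomxs pfdh dccxr
Hunk 5: at line 7 remove [dvv] add [hycga,cqo,atb] -> 14 lines: cfvg wuo xhf mbaer ndcfq navg mes had hycga cqo atb oomxs pfdh dccxr
Hunk 6: at line 6 remove [mes,had] add [ljo] -> 13 lines: cfvg wuo xhf mbaer ndcfq navg ljo hycga cqo atb oomxs pfdh dccxr
Final line 13: dccxr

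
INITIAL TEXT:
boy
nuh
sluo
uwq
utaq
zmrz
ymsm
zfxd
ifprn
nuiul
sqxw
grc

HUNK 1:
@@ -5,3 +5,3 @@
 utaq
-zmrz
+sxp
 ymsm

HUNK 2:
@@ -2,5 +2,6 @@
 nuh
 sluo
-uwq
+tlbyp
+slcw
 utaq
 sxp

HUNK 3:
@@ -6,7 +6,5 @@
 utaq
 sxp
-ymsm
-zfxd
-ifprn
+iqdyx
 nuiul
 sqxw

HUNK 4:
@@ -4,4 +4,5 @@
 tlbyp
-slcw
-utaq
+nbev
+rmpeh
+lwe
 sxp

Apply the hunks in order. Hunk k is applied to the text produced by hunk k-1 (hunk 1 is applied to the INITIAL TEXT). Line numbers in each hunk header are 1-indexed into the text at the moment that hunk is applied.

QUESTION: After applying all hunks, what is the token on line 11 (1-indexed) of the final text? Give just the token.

Hunk 1: at line 5 remove [zmrz] add [sxp] -> 12 lines: boy nuh sluo uwq utaq sxp ymsm zfxd ifprn nuiul sqxw grc
Hunk 2: at line 2 remove [uwq] add [tlbyp,slcw] -> 13 lines: boy nuh sluo tlbyp slcw utaq sxp ymsm zfxd ifprn nuiul sqxw grc
Hunk 3: at line 6 remove [ymsm,zfxd,ifprn] add [iqdyx] -> 11 lines: boy nuh sluo tlbyp slcw utaq sxp iqdyx nuiul sqxw grc
Hunk 4: at line 4 remove [slcw,utaq] add [nbev,rmpeh,lwe] -> 12 lines: boy nuh sluo tlbyp nbev rmpeh lwe sxp iqdyx nuiul sqxw grc
Final line 11: sqxw

Answer: sqxw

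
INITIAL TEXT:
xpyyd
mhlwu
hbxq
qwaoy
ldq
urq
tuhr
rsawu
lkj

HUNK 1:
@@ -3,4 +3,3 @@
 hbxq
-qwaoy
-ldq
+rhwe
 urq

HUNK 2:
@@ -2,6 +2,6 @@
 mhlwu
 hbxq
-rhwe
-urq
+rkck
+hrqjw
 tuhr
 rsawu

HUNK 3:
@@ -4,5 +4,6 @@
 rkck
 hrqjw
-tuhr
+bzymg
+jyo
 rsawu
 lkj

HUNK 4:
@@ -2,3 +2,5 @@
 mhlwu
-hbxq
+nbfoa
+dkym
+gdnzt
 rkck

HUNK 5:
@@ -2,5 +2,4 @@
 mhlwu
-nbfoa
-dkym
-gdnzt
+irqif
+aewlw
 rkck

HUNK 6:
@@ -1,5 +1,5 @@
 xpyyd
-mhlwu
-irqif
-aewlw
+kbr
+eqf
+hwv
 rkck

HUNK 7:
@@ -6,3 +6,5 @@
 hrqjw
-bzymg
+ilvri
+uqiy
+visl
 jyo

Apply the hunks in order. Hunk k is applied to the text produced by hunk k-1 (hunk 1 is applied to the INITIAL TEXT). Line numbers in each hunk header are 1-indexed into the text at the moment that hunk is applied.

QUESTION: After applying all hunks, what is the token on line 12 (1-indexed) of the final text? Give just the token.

Hunk 1: at line 3 remove [qwaoy,ldq] add [rhwe] -> 8 lines: xpyyd mhlwu hbxq rhwe urq tuhr rsawu lkj
Hunk 2: at line 2 remove [rhwe,urq] add [rkck,hrqjw] -> 8 lines: xpyyd mhlwu hbxq rkck hrqjw tuhr rsawu lkj
Hunk 3: at line 4 remove [tuhr] add [bzymg,jyo] -> 9 lines: xpyyd mhlwu hbxq rkck hrqjw bzymg jyo rsawu lkj
Hunk 4: at line 2 remove [hbxq] add [nbfoa,dkym,gdnzt] -> 11 lines: xpyyd mhlwu nbfoa dkym gdnzt rkck hrqjw bzymg jyo rsawu lkj
Hunk 5: at line 2 remove [nbfoa,dkym,gdnzt] add [irqif,aewlw] -> 10 lines: xpyyd mhlwu irqif aewlw rkck hrqjw bzymg jyo rsawu lkj
Hunk 6: at line 1 remove [mhlwu,irqif,aewlw] add [kbr,eqf,hwv] -> 10 lines: xpyyd kbr eqf hwv rkck hrqjw bzymg jyo rsawu lkj
Hunk 7: at line 6 remove [bzymg] add [ilvri,uqiy,visl] -> 12 lines: xpyyd kbr eqf hwv rkck hrqjw ilvri uqiy visl jyo rsawu lkj
Final line 12: lkj

Answer: lkj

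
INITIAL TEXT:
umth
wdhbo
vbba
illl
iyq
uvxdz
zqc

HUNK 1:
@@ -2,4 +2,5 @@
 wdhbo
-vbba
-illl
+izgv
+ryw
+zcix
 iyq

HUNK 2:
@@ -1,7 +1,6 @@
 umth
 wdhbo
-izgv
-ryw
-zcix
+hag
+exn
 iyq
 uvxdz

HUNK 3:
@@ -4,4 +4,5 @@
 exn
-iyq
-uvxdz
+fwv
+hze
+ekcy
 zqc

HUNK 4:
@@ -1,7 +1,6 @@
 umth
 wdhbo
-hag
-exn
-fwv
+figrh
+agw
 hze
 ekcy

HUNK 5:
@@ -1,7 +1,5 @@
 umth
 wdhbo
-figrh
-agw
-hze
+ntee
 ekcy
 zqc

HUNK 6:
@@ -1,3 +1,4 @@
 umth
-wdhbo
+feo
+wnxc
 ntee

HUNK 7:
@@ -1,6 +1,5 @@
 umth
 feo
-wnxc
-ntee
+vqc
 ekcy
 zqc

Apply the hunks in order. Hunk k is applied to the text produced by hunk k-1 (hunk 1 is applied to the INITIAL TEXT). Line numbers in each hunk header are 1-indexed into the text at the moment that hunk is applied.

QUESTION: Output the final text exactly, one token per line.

Answer: umth
feo
vqc
ekcy
zqc

Derivation:
Hunk 1: at line 2 remove [vbba,illl] add [izgv,ryw,zcix] -> 8 lines: umth wdhbo izgv ryw zcix iyq uvxdz zqc
Hunk 2: at line 1 remove [izgv,ryw,zcix] add [hag,exn] -> 7 lines: umth wdhbo hag exn iyq uvxdz zqc
Hunk 3: at line 4 remove [iyq,uvxdz] add [fwv,hze,ekcy] -> 8 lines: umth wdhbo hag exn fwv hze ekcy zqc
Hunk 4: at line 1 remove [hag,exn,fwv] add [figrh,agw] -> 7 lines: umth wdhbo figrh agw hze ekcy zqc
Hunk 5: at line 1 remove [figrh,agw,hze] add [ntee] -> 5 lines: umth wdhbo ntee ekcy zqc
Hunk 6: at line 1 remove [wdhbo] add [feo,wnxc] -> 6 lines: umth feo wnxc ntee ekcy zqc
Hunk 7: at line 1 remove [wnxc,ntee] add [vqc] -> 5 lines: umth feo vqc ekcy zqc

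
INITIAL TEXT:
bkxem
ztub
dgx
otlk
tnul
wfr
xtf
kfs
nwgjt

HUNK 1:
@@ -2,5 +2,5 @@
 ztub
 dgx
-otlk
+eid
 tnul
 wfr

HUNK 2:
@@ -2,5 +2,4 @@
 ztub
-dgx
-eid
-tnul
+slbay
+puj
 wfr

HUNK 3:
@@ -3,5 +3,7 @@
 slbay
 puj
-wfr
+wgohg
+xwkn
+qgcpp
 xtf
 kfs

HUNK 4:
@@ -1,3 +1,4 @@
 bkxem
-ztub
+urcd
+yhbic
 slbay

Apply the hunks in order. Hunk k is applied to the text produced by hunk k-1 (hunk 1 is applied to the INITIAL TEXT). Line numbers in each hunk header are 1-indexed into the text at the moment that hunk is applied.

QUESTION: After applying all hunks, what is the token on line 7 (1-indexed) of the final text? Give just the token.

Answer: xwkn

Derivation:
Hunk 1: at line 2 remove [otlk] add [eid] -> 9 lines: bkxem ztub dgx eid tnul wfr xtf kfs nwgjt
Hunk 2: at line 2 remove [dgx,eid,tnul] add [slbay,puj] -> 8 lines: bkxem ztub slbay puj wfr xtf kfs nwgjt
Hunk 3: at line 3 remove [wfr] add [wgohg,xwkn,qgcpp] -> 10 lines: bkxem ztub slbay puj wgohg xwkn qgcpp xtf kfs nwgjt
Hunk 4: at line 1 remove [ztub] add [urcd,yhbic] -> 11 lines: bkxem urcd yhbic slbay puj wgohg xwkn qgcpp xtf kfs nwgjt
Final line 7: xwkn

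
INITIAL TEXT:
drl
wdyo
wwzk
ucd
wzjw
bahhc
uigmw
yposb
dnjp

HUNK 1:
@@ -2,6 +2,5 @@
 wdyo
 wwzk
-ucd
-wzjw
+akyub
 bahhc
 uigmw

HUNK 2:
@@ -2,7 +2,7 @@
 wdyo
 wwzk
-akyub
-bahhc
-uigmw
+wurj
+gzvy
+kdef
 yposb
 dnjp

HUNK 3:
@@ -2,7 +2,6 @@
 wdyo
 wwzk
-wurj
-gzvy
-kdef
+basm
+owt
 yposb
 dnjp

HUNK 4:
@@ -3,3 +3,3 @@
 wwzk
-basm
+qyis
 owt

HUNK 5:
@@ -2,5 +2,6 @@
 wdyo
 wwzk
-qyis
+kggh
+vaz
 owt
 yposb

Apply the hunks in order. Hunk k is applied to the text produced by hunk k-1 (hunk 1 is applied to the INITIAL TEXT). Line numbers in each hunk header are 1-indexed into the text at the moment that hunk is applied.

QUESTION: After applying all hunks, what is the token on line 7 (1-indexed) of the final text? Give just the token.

Hunk 1: at line 2 remove [ucd,wzjw] add [akyub] -> 8 lines: drl wdyo wwzk akyub bahhc uigmw yposb dnjp
Hunk 2: at line 2 remove [akyub,bahhc,uigmw] add [wurj,gzvy,kdef] -> 8 lines: drl wdyo wwzk wurj gzvy kdef yposb dnjp
Hunk 3: at line 2 remove [wurj,gzvy,kdef] add [basm,owt] -> 7 lines: drl wdyo wwzk basm owt yposb dnjp
Hunk 4: at line 3 remove [basm] add [qyis] -> 7 lines: drl wdyo wwzk qyis owt yposb dnjp
Hunk 5: at line 2 remove [qyis] add [kggh,vaz] -> 8 lines: drl wdyo wwzk kggh vaz owt yposb dnjp
Final line 7: yposb

Answer: yposb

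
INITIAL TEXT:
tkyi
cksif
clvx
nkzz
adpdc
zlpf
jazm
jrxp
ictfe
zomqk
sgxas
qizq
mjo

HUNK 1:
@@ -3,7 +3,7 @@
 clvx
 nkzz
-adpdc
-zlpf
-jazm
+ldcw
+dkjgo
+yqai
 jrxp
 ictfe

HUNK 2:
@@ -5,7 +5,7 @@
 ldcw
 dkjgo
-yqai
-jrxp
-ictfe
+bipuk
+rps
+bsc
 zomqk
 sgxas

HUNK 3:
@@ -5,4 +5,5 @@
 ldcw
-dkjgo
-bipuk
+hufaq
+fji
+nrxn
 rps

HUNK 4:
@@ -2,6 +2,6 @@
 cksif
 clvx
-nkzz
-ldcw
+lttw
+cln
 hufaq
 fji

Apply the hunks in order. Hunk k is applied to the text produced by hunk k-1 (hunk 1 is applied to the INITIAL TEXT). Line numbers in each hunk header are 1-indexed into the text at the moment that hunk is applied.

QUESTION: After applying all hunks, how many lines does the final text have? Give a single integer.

Hunk 1: at line 3 remove [adpdc,zlpf,jazm] add [ldcw,dkjgo,yqai] -> 13 lines: tkyi cksif clvx nkzz ldcw dkjgo yqai jrxp ictfe zomqk sgxas qizq mjo
Hunk 2: at line 5 remove [yqai,jrxp,ictfe] add [bipuk,rps,bsc] -> 13 lines: tkyi cksif clvx nkzz ldcw dkjgo bipuk rps bsc zomqk sgxas qizq mjo
Hunk 3: at line 5 remove [dkjgo,bipuk] add [hufaq,fji,nrxn] -> 14 lines: tkyi cksif clvx nkzz ldcw hufaq fji nrxn rps bsc zomqk sgxas qizq mjo
Hunk 4: at line 2 remove [nkzz,ldcw] add [lttw,cln] -> 14 lines: tkyi cksif clvx lttw cln hufaq fji nrxn rps bsc zomqk sgxas qizq mjo
Final line count: 14

Answer: 14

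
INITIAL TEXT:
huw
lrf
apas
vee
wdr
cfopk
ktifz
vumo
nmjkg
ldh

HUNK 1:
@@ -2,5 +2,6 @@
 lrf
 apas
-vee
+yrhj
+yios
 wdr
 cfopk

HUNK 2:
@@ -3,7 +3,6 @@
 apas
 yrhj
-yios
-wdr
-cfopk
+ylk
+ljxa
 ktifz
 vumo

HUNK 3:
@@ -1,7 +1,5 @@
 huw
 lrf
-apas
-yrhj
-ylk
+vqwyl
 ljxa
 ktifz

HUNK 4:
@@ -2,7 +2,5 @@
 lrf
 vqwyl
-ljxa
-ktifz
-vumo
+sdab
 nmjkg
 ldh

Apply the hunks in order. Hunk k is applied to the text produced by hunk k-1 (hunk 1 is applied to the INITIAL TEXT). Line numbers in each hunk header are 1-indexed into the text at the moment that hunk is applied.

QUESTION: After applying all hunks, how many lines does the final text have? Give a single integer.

Hunk 1: at line 2 remove [vee] add [yrhj,yios] -> 11 lines: huw lrf apas yrhj yios wdr cfopk ktifz vumo nmjkg ldh
Hunk 2: at line 3 remove [yios,wdr,cfopk] add [ylk,ljxa] -> 10 lines: huw lrf apas yrhj ylk ljxa ktifz vumo nmjkg ldh
Hunk 3: at line 1 remove [apas,yrhj,ylk] add [vqwyl] -> 8 lines: huw lrf vqwyl ljxa ktifz vumo nmjkg ldh
Hunk 4: at line 2 remove [ljxa,ktifz,vumo] add [sdab] -> 6 lines: huw lrf vqwyl sdab nmjkg ldh
Final line count: 6

Answer: 6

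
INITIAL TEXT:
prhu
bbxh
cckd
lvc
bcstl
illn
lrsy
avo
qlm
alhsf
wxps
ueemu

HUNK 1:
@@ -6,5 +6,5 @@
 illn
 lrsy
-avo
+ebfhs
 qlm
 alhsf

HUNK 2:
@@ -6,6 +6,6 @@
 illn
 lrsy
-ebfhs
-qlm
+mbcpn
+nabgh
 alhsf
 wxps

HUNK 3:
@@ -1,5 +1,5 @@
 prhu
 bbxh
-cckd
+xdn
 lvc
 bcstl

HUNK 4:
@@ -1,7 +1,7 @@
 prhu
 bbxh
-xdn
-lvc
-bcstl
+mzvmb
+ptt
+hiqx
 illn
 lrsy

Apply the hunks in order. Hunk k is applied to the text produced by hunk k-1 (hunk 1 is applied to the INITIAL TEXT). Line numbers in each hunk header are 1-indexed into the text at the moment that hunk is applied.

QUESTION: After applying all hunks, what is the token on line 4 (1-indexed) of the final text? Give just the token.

Hunk 1: at line 6 remove [avo] add [ebfhs] -> 12 lines: prhu bbxh cckd lvc bcstl illn lrsy ebfhs qlm alhsf wxps ueemu
Hunk 2: at line 6 remove [ebfhs,qlm] add [mbcpn,nabgh] -> 12 lines: prhu bbxh cckd lvc bcstl illn lrsy mbcpn nabgh alhsf wxps ueemu
Hunk 3: at line 1 remove [cckd] add [xdn] -> 12 lines: prhu bbxh xdn lvc bcstl illn lrsy mbcpn nabgh alhsf wxps ueemu
Hunk 4: at line 1 remove [xdn,lvc,bcstl] add [mzvmb,ptt,hiqx] -> 12 lines: prhu bbxh mzvmb ptt hiqx illn lrsy mbcpn nabgh alhsf wxps ueemu
Final line 4: ptt

Answer: ptt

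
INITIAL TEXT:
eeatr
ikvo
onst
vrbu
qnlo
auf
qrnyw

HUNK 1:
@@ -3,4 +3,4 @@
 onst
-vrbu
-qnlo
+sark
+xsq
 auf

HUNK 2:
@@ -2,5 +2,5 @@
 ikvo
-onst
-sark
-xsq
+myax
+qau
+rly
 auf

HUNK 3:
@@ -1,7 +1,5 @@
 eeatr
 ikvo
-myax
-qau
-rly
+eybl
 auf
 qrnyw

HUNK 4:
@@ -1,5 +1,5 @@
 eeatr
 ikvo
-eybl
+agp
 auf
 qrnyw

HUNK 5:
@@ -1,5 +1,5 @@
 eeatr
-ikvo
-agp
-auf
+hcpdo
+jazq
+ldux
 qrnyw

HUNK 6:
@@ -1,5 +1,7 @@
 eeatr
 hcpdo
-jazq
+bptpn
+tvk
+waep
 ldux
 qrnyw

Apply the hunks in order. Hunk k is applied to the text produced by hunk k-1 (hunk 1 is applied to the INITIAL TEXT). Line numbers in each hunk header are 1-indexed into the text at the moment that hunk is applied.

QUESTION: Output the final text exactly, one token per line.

Hunk 1: at line 3 remove [vrbu,qnlo] add [sark,xsq] -> 7 lines: eeatr ikvo onst sark xsq auf qrnyw
Hunk 2: at line 2 remove [onst,sark,xsq] add [myax,qau,rly] -> 7 lines: eeatr ikvo myax qau rly auf qrnyw
Hunk 3: at line 1 remove [myax,qau,rly] add [eybl] -> 5 lines: eeatr ikvo eybl auf qrnyw
Hunk 4: at line 1 remove [eybl] add [agp] -> 5 lines: eeatr ikvo agp auf qrnyw
Hunk 5: at line 1 remove [ikvo,agp,auf] add [hcpdo,jazq,ldux] -> 5 lines: eeatr hcpdo jazq ldux qrnyw
Hunk 6: at line 1 remove [jazq] add [bptpn,tvk,waep] -> 7 lines: eeatr hcpdo bptpn tvk waep ldux qrnyw

Answer: eeatr
hcpdo
bptpn
tvk
waep
ldux
qrnyw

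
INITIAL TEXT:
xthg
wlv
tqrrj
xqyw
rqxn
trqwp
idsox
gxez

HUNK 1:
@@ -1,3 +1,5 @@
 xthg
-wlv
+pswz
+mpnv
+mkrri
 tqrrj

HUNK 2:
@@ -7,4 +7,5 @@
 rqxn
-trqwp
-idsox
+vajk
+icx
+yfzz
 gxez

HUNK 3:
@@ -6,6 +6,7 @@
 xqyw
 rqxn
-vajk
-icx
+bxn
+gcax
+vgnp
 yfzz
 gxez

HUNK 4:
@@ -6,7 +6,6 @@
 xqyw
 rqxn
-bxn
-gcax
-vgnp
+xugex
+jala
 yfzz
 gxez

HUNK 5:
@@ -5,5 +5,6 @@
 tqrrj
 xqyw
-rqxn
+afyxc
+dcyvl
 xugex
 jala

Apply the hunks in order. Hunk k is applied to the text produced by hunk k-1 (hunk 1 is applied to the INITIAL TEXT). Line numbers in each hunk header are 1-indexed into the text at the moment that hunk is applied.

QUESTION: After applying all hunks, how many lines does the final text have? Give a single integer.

Hunk 1: at line 1 remove [wlv] add [pswz,mpnv,mkrri] -> 10 lines: xthg pswz mpnv mkrri tqrrj xqyw rqxn trqwp idsox gxez
Hunk 2: at line 7 remove [trqwp,idsox] add [vajk,icx,yfzz] -> 11 lines: xthg pswz mpnv mkrri tqrrj xqyw rqxn vajk icx yfzz gxez
Hunk 3: at line 6 remove [vajk,icx] add [bxn,gcax,vgnp] -> 12 lines: xthg pswz mpnv mkrri tqrrj xqyw rqxn bxn gcax vgnp yfzz gxez
Hunk 4: at line 6 remove [bxn,gcax,vgnp] add [xugex,jala] -> 11 lines: xthg pswz mpnv mkrri tqrrj xqyw rqxn xugex jala yfzz gxez
Hunk 5: at line 5 remove [rqxn] add [afyxc,dcyvl] -> 12 lines: xthg pswz mpnv mkrri tqrrj xqyw afyxc dcyvl xugex jala yfzz gxez
Final line count: 12

Answer: 12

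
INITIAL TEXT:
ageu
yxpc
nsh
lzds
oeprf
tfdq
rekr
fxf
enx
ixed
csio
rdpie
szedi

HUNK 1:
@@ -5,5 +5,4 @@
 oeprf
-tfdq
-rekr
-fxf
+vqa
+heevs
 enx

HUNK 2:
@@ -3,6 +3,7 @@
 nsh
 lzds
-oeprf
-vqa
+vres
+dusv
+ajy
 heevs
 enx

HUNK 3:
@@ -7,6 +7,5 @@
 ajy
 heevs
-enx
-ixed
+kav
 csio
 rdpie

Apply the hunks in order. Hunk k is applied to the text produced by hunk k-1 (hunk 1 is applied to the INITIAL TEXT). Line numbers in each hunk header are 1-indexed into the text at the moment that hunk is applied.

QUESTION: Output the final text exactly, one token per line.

Hunk 1: at line 5 remove [tfdq,rekr,fxf] add [vqa,heevs] -> 12 lines: ageu yxpc nsh lzds oeprf vqa heevs enx ixed csio rdpie szedi
Hunk 2: at line 3 remove [oeprf,vqa] add [vres,dusv,ajy] -> 13 lines: ageu yxpc nsh lzds vres dusv ajy heevs enx ixed csio rdpie szedi
Hunk 3: at line 7 remove [enx,ixed] add [kav] -> 12 lines: ageu yxpc nsh lzds vres dusv ajy heevs kav csio rdpie szedi

Answer: ageu
yxpc
nsh
lzds
vres
dusv
ajy
heevs
kav
csio
rdpie
szedi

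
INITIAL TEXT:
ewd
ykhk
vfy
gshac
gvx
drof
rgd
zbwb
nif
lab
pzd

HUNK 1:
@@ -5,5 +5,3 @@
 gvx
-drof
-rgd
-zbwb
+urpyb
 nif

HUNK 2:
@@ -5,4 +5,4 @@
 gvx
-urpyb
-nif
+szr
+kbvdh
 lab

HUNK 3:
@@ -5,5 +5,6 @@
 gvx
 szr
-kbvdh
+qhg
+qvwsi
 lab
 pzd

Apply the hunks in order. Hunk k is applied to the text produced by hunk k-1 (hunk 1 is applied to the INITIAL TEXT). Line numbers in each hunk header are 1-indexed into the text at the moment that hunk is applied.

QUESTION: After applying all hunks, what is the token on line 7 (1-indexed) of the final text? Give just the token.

Answer: qhg

Derivation:
Hunk 1: at line 5 remove [drof,rgd,zbwb] add [urpyb] -> 9 lines: ewd ykhk vfy gshac gvx urpyb nif lab pzd
Hunk 2: at line 5 remove [urpyb,nif] add [szr,kbvdh] -> 9 lines: ewd ykhk vfy gshac gvx szr kbvdh lab pzd
Hunk 3: at line 5 remove [kbvdh] add [qhg,qvwsi] -> 10 lines: ewd ykhk vfy gshac gvx szr qhg qvwsi lab pzd
Final line 7: qhg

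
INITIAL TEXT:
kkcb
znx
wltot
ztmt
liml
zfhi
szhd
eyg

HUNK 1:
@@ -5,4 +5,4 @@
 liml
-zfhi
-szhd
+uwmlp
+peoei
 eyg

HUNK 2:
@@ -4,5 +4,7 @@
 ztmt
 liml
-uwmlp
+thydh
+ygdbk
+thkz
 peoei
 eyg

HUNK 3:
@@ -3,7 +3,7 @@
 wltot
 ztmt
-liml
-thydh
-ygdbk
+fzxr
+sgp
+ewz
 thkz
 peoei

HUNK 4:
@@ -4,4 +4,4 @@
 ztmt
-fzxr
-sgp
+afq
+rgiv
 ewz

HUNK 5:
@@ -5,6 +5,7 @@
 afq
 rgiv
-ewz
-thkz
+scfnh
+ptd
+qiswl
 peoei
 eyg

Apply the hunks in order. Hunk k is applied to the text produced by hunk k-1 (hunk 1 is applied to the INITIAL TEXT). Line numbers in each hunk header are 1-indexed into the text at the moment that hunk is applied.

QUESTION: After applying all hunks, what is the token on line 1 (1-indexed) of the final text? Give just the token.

Answer: kkcb

Derivation:
Hunk 1: at line 5 remove [zfhi,szhd] add [uwmlp,peoei] -> 8 lines: kkcb znx wltot ztmt liml uwmlp peoei eyg
Hunk 2: at line 4 remove [uwmlp] add [thydh,ygdbk,thkz] -> 10 lines: kkcb znx wltot ztmt liml thydh ygdbk thkz peoei eyg
Hunk 3: at line 3 remove [liml,thydh,ygdbk] add [fzxr,sgp,ewz] -> 10 lines: kkcb znx wltot ztmt fzxr sgp ewz thkz peoei eyg
Hunk 4: at line 4 remove [fzxr,sgp] add [afq,rgiv] -> 10 lines: kkcb znx wltot ztmt afq rgiv ewz thkz peoei eyg
Hunk 5: at line 5 remove [ewz,thkz] add [scfnh,ptd,qiswl] -> 11 lines: kkcb znx wltot ztmt afq rgiv scfnh ptd qiswl peoei eyg
Final line 1: kkcb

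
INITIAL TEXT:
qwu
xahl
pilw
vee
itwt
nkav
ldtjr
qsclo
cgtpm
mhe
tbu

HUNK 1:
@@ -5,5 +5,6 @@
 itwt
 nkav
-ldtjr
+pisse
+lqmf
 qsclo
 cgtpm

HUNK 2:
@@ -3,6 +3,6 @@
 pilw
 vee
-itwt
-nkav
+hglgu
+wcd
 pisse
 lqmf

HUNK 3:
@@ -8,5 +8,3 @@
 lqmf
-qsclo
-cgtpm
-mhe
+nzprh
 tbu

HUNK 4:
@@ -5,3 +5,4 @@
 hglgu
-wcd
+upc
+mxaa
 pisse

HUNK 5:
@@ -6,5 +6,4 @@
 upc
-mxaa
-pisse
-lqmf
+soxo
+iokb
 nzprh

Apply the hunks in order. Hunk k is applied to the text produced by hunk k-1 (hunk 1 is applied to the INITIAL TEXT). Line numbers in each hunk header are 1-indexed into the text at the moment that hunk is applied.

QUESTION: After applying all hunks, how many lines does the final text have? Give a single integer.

Answer: 10

Derivation:
Hunk 1: at line 5 remove [ldtjr] add [pisse,lqmf] -> 12 lines: qwu xahl pilw vee itwt nkav pisse lqmf qsclo cgtpm mhe tbu
Hunk 2: at line 3 remove [itwt,nkav] add [hglgu,wcd] -> 12 lines: qwu xahl pilw vee hglgu wcd pisse lqmf qsclo cgtpm mhe tbu
Hunk 3: at line 8 remove [qsclo,cgtpm,mhe] add [nzprh] -> 10 lines: qwu xahl pilw vee hglgu wcd pisse lqmf nzprh tbu
Hunk 4: at line 5 remove [wcd] add [upc,mxaa] -> 11 lines: qwu xahl pilw vee hglgu upc mxaa pisse lqmf nzprh tbu
Hunk 5: at line 6 remove [mxaa,pisse,lqmf] add [soxo,iokb] -> 10 lines: qwu xahl pilw vee hglgu upc soxo iokb nzprh tbu
Final line count: 10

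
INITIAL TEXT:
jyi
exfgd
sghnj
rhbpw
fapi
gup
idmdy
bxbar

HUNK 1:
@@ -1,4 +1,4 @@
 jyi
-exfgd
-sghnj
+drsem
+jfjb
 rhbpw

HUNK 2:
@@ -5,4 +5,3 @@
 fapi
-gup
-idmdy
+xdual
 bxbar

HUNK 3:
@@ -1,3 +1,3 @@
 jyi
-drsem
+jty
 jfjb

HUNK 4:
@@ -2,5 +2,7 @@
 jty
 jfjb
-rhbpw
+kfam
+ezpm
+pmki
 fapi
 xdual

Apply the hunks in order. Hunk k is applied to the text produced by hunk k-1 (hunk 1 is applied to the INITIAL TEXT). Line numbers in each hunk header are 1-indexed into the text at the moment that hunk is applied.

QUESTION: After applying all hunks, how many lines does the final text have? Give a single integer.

Answer: 9

Derivation:
Hunk 1: at line 1 remove [exfgd,sghnj] add [drsem,jfjb] -> 8 lines: jyi drsem jfjb rhbpw fapi gup idmdy bxbar
Hunk 2: at line 5 remove [gup,idmdy] add [xdual] -> 7 lines: jyi drsem jfjb rhbpw fapi xdual bxbar
Hunk 3: at line 1 remove [drsem] add [jty] -> 7 lines: jyi jty jfjb rhbpw fapi xdual bxbar
Hunk 4: at line 2 remove [rhbpw] add [kfam,ezpm,pmki] -> 9 lines: jyi jty jfjb kfam ezpm pmki fapi xdual bxbar
Final line count: 9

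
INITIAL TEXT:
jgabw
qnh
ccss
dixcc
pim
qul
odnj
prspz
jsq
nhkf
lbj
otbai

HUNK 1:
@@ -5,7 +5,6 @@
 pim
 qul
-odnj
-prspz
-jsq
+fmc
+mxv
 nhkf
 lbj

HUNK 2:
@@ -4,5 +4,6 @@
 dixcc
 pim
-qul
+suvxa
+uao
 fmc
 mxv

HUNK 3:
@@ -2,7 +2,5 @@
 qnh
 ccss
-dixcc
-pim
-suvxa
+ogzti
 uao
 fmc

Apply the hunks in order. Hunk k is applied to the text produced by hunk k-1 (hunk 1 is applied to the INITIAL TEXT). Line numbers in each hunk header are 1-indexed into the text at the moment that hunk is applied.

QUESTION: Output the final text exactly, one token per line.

Hunk 1: at line 5 remove [odnj,prspz,jsq] add [fmc,mxv] -> 11 lines: jgabw qnh ccss dixcc pim qul fmc mxv nhkf lbj otbai
Hunk 2: at line 4 remove [qul] add [suvxa,uao] -> 12 lines: jgabw qnh ccss dixcc pim suvxa uao fmc mxv nhkf lbj otbai
Hunk 3: at line 2 remove [dixcc,pim,suvxa] add [ogzti] -> 10 lines: jgabw qnh ccss ogzti uao fmc mxv nhkf lbj otbai

Answer: jgabw
qnh
ccss
ogzti
uao
fmc
mxv
nhkf
lbj
otbai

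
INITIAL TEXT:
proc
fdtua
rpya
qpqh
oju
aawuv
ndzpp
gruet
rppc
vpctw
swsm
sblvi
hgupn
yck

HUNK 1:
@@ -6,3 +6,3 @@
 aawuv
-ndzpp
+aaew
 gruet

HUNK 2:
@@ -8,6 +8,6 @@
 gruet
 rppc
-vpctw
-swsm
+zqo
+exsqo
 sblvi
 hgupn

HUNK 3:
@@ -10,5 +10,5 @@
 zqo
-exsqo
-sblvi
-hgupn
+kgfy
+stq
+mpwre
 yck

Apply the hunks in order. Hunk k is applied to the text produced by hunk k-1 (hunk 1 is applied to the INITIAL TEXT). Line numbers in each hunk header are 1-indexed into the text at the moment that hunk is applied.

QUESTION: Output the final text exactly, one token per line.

Hunk 1: at line 6 remove [ndzpp] add [aaew] -> 14 lines: proc fdtua rpya qpqh oju aawuv aaew gruet rppc vpctw swsm sblvi hgupn yck
Hunk 2: at line 8 remove [vpctw,swsm] add [zqo,exsqo] -> 14 lines: proc fdtua rpya qpqh oju aawuv aaew gruet rppc zqo exsqo sblvi hgupn yck
Hunk 3: at line 10 remove [exsqo,sblvi,hgupn] add [kgfy,stq,mpwre] -> 14 lines: proc fdtua rpya qpqh oju aawuv aaew gruet rppc zqo kgfy stq mpwre yck

Answer: proc
fdtua
rpya
qpqh
oju
aawuv
aaew
gruet
rppc
zqo
kgfy
stq
mpwre
yck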